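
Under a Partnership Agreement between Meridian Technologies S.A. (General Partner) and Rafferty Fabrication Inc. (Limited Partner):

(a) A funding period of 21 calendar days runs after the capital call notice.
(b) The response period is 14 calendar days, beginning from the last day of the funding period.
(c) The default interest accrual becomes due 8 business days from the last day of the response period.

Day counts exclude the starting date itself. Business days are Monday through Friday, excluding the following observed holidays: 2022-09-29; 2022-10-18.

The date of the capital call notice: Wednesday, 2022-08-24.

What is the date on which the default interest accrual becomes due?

2022-10-11

The last day of the funding period: 2022-08-24 + 21 days = 2022-09-14.
Adding 14 calendar days to 2022-09-14 gives 2022-09-28, which is the last day of the response period.
The date on which the default interest accrual becomes due: 8 business days after Wednesday, 2022-09-28, skipping weekends and the listed holiday on Sep 29 — Sep 30, Oct 3, Oct 4, Oct 5, Oct 6, Oct 7, Oct 10, Oct 11 — lands on Tuesday, 2022-10-11.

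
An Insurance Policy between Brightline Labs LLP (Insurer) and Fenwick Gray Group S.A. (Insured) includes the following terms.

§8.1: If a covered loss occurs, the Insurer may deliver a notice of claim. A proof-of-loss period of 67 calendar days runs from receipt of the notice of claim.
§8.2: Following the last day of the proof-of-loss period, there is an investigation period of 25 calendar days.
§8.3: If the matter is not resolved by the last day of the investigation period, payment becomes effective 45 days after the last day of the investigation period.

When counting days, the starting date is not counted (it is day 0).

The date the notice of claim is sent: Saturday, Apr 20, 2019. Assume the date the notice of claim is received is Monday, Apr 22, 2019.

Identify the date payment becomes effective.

The last day of the proof-of-loss period: 67 calendar days after Apr 22, 2019 is Jun 28, 2019.
The last day of the investigation period: Jun 28, 2019 + 25 days = Jul 23, 2019.
The date payment becomes effective: Jul 23, 2019 + 45 days = Sep 6, 2019.

Sep 6, 2019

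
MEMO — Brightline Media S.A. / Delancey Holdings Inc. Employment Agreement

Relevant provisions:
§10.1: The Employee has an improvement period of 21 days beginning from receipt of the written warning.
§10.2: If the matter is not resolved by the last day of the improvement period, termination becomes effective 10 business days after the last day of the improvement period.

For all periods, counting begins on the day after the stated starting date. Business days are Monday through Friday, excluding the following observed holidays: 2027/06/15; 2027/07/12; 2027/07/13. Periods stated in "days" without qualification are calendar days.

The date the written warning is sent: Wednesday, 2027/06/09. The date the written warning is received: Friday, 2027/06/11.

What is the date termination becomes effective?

Adding 21 calendar days to 2027/06/11 gives 2027/07/02, which is the last day of the improvement period.
The date termination becomes effective: 10 business days after Friday, 2027/07/02, skipping weekends and the listed holidays on Jul 12, Jul 13 — Jul 5, Jul 6, Jul 7, Jul 8, Jul 9, Jul 14, Jul 15, Jul 16, Jul 19, Jul 20 — lands on Tuesday, 2027/07/20.

2027/07/20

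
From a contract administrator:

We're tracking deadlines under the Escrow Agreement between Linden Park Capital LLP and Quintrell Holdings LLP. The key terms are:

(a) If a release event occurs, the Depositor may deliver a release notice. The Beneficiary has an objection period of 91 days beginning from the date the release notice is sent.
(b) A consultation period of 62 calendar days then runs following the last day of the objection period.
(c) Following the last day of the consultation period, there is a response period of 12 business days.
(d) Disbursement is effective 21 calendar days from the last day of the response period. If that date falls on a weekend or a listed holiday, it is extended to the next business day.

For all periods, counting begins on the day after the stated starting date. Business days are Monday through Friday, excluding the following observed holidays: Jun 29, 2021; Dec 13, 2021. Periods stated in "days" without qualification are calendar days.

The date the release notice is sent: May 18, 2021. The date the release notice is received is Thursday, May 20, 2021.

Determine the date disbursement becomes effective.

Adding 91 calendar days to May 18, 2021 gives Aug 17, 2021, which is the last day of the objection period.
The last day of the consultation period: Aug 17, 2021 + 62 days = Oct 18, 2021.
From Monday, Oct 18, 2021, 12 business days (Oct 19, Oct 20, Oct 21, Oct 22, …, Nov 1, Nov 2, Nov 3, skipping weekends) brings us to Wednesday, Nov 3, 2021, which is the last day of the response period.
Adding 21 calendar days to Nov 3, 2021 gives Nov 24, 2021, which is the date disbursement becomes effective. Nov 24, 2021 is a Wednesday and is not a listed holiday, so no roll-forward applies.

Nov 24, 2021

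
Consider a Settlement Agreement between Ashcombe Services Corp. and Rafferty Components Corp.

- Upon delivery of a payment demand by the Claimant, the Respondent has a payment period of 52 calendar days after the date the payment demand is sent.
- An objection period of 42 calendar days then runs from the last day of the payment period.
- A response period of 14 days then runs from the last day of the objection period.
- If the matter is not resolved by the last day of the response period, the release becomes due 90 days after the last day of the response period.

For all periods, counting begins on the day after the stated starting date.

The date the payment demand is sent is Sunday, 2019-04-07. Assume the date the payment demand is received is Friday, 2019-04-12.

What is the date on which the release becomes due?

The last day of the payment period: 2019-04-07 + 52 days = 2019-05-29.
The last day of the objection period: 2019-05-29 + 42 days = 2019-07-10.
The last day of the response period: 14 calendar days after 2019-07-10 is 2019-07-24.
The date on which the release becomes due: 2019-07-24 + 90 days = 2019-10-22.

2019-10-22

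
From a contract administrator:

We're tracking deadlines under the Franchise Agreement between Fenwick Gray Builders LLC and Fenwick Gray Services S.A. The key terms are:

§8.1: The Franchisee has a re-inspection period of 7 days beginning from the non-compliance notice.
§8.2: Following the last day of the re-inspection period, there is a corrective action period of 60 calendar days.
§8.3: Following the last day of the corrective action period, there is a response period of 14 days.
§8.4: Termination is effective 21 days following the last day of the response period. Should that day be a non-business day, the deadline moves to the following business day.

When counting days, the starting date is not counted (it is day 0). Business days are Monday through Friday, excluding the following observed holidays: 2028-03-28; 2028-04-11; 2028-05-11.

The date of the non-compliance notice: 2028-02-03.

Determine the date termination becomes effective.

The last day of the re-inspection period: 2028-02-03 + 7 days = 2028-02-10.
The last day of the corrective action period: 2028-02-10 + 60 days = 2028-04-10.
The last day of the response period: 14 calendar days after 2028-04-10 is 2028-04-24.
Adding 21 calendar days to 2028-04-24 gives 2028-05-15, which is the date termination becomes effective. 2028-05-15 is a Monday and is not a listed holiday, so no roll-forward applies.

2028-05-15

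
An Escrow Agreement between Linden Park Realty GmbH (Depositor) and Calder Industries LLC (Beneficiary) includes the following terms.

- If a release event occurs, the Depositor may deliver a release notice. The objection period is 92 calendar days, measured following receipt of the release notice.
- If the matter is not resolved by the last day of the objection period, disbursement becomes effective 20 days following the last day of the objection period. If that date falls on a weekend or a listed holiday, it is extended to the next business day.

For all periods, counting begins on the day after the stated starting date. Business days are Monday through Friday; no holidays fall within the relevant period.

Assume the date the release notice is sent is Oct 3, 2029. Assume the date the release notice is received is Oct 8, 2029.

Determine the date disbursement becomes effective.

Adding 92 calendar days to Oct 8, 2029 gives Jan 8, 2030, which is the last day of the objection period.
The date disbursement becomes effective: Jan 8, 2030 + 20 days = Jan 28, 2030. Jan 28, 2030 is a Monday, so no roll-forward applies.

Jan 28, 2030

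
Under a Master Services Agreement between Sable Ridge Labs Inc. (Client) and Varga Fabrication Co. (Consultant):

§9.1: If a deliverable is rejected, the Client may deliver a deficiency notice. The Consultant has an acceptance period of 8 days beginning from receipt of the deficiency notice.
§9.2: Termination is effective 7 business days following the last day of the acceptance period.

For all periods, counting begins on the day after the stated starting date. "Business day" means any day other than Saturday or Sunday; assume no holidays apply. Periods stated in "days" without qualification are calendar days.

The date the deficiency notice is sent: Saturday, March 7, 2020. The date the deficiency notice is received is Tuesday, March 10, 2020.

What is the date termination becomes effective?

March 27, 2020

The last day of the acceptance period: March 10, 2020 + 8 days = March 18, 2020.
The date termination becomes effective: 7 business days after Wednesday, March 18, 2020, skipping weekends — Mar 19, Mar 20, Mar 23, Mar 24, Mar 25, Mar 26, Mar 27 — lands on Friday, March 27, 2020.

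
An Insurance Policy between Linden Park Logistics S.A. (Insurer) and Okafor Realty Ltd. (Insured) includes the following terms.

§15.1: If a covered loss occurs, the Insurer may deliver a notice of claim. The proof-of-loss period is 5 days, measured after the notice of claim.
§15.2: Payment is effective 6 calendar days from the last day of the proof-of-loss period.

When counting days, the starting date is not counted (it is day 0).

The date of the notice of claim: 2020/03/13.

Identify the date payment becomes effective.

2020/03/24

The last day of the proof-of-loss period: 2020/03/13 + 5 days = 2020/03/18.
Adding 6 calendar days to 2020/03/18 gives 2020/03/24, which is the date payment becomes effective.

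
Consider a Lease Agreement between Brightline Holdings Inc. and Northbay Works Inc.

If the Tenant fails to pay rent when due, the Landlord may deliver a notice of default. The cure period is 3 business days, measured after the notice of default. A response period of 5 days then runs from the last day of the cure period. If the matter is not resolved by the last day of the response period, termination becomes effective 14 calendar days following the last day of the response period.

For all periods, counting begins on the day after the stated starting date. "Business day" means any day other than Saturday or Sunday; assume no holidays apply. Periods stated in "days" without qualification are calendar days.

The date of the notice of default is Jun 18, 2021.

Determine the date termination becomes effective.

The last day of the cure period: counting 3 business days from Friday, Jun 18, 2021 (Jun 21, Jun 22, Jun 23, skipping weekends) reaches Wednesday, Jun 23, 2021.
Adding 5 calendar days to Jun 23, 2021 gives Jun 28, 2021, which is the last day of the response period.
The date termination becomes effective: 14 calendar days after Jun 28, 2021 is Jul 12, 2021.

Jul 12, 2021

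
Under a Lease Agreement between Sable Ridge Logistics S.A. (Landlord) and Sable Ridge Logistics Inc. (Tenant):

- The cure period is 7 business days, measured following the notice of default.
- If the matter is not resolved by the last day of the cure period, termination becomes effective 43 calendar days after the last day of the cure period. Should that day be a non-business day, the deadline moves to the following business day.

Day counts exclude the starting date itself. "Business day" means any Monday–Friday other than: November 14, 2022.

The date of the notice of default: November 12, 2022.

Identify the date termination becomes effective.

January 5, 2023

From Saturday, November 12, 2022, 7 business days (Nov 15, Nov 16, Nov 17, Nov 18, Nov 21, Nov 22, Nov 23, skipping weekends and the listed holiday on Nov 14) brings us to Wednesday, November 23, 2022, which is the last day of the cure period.
The date termination becomes effective: November 23, 2022 + 43 days = January 5, 2023. January 5, 2023 is a Thursday and is not a listed holiday, so no roll-forward applies.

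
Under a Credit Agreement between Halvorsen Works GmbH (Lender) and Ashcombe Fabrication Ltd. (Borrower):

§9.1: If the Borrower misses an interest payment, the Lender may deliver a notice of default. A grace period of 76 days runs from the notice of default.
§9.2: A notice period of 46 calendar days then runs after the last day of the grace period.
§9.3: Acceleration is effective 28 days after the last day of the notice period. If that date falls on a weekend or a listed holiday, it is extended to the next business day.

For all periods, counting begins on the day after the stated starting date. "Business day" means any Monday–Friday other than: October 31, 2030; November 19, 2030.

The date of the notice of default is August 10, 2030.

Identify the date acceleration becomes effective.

The last day of the grace period: August 10, 2030 + 76 days = October 25, 2030.
The last day of the notice period: October 25, 2030 + 46 days = December 10, 2030.
The date acceleration becomes effective: December 10, 2030 + 28 days = January 7, 2031. January 7, 2031 is a Tuesday and is not a listed holiday, so no roll-forward applies.

January 7, 2031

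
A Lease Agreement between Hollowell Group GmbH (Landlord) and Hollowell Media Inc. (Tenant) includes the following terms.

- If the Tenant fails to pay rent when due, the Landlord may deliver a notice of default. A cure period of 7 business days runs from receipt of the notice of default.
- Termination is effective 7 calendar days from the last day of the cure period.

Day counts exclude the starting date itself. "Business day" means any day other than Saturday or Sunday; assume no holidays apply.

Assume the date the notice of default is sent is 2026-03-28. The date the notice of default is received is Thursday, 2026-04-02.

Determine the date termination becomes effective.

From Thursday, 2026-04-02, 7 business days (Apr 3, Apr 6, Apr 7, Apr 8, Apr 9, Apr 10, Apr 13, skipping weekends) brings us to Monday, 2026-04-13, which is the last day of the cure period.
The date termination becomes effective: 2026-04-13 + 7 days = 2026-04-20.

2026-04-20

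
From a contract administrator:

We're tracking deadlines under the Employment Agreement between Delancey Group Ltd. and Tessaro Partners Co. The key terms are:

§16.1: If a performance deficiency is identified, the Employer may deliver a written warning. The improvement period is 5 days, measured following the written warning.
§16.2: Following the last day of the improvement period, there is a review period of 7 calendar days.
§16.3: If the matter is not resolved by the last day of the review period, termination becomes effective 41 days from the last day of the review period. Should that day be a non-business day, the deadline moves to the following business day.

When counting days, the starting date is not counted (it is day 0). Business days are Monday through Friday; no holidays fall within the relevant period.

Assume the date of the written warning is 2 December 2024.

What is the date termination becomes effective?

24 January 2025

The last day of the improvement period: 2 December 2024 + 5 days = 7 December 2024.
Adding 7 calendar days to 7 December 2024 gives 14 December 2024, which is the last day of the review period.
The date termination becomes effective: 14 December 2024 + 41 days = 24 January 2025. 24 January 2025 is a Friday, so no roll-forward applies.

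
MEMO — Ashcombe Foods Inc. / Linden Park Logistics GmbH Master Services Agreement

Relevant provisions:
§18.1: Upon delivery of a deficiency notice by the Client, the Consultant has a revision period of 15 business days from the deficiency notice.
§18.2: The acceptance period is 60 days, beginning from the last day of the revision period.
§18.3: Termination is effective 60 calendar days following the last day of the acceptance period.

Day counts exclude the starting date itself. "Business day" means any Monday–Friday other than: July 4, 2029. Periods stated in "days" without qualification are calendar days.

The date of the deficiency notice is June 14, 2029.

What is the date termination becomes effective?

November 3, 2029

From Thursday, June 14, 2029, 15 business days (Jun 15, Jun 18, Jun 19, Jun 20, …, Jul 3, Jul 5, Jul 6, skipping weekends and the listed holiday on Jul 4) brings us to Friday, July 6, 2029, which is the last day of the revision period.
Adding 60 calendar days to July 6, 2029 gives September 4, 2029, which is the last day of the acceptance period.
Adding 60 calendar days to September 4, 2029 gives November 3, 2029, which is the date termination becomes effective.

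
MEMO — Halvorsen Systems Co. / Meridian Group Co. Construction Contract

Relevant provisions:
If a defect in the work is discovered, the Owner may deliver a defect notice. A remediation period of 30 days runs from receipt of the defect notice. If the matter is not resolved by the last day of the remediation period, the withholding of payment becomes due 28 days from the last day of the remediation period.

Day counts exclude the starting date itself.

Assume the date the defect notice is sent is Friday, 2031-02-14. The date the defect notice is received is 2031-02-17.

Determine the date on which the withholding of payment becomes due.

2031-04-16

Adding 30 calendar days to 2031-02-17 gives 2031-03-19, which is the last day of the remediation period.
The date on which the withholding of payment becomes due: 2031-03-19 + 28 days = 2031-04-16.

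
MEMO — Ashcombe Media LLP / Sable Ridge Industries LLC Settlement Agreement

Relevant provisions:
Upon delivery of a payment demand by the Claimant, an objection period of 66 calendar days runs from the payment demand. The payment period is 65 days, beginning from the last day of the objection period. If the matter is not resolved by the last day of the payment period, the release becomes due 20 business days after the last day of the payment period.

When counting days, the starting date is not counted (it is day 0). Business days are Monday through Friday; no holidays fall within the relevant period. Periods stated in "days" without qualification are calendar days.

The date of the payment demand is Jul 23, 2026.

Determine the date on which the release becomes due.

Dec 29, 2026

Adding 66 calendar days to Jul 23, 2026 gives Sep 27, 2026, which is the last day of the objection period.
The last day of the payment period: Sep 27, 2026 + 65 days = Dec 1, 2026.
From Tuesday, Dec 1, 2026, 20 business days (Dec 2, Dec 3, Dec 4, Dec 7, …, Dec 25, Dec 28, Dec 29, skipping weekends) brings us to Tuesday, Dec 29, 2026, which is the date on which the release becomes due.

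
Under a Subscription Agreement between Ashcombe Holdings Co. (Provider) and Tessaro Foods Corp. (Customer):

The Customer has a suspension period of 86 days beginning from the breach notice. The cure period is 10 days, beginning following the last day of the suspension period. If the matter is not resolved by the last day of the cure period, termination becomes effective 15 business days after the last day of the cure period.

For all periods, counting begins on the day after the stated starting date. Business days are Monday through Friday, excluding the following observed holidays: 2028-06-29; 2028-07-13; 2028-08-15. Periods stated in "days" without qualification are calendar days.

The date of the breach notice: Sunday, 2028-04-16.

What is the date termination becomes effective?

Adding 86 calendar days to 2028-04-16 gives 2028-07-11, which is the last day of the suspension period.
The last day of the cure period: 10 calendar days after 2028-07-11 is 2028-07-21.
The date termination becomes effective: counting 15 business days from Friday, 2028-07-21 (Jul 24, Jul 25, Jul 26, Jul 27, …, Aug 9, Aug 10, Aug 11, skipping weekends) reaches Friday, 2028-08-11.

2028-08-11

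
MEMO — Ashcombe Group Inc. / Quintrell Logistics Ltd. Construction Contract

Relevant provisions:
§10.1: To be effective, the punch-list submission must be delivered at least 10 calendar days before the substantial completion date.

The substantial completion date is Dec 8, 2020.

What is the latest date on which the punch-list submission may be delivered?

Nov 28, 2020

Dec 8, 2020 minus 10 days is Nov 28, 2020.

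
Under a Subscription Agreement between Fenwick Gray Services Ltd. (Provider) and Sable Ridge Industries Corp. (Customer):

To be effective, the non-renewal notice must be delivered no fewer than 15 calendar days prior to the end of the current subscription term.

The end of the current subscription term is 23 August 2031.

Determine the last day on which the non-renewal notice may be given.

8 August 2031

23 August 2031 minus 15 days is 8 August 2031.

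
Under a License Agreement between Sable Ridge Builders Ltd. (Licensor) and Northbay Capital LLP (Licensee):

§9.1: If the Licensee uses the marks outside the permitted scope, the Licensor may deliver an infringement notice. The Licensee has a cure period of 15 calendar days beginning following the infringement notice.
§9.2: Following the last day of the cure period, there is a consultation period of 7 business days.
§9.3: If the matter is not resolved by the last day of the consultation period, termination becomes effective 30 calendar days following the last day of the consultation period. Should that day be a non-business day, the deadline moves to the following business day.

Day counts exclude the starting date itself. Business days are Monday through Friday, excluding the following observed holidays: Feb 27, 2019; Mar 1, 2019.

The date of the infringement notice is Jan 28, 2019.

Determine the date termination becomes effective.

Mar 25, 2019

Adding 15 calendar days to Jan 28, 2019 gives Feb 12, 2019, which is the last day of the cure period.
The last day of the consultation period: 7 business days after Tuesday, Feb 12, 2019, skipping weekends — Feb 13, Feb 14, Feb 15, Feb 18, Feb 19, Feb 20, Feb 21 — lands on Thursday, Feb 21, 2019.
Adding 30 calendar days to Feb 21, 2019 gives Mar 23, 2019, which is the date termination becomes effective. That falls on a Saturday, so it rolls to the next business day, Monday, Mar 25, 2019.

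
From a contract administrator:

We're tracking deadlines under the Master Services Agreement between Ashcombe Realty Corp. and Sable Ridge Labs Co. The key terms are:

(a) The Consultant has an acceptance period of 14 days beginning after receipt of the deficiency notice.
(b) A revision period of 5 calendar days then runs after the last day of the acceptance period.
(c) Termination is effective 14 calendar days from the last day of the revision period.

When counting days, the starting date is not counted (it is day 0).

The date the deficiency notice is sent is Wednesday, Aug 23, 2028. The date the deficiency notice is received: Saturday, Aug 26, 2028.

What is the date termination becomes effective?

Sep 28, 2028

The last day of the acceptance period: Aug 26, 2028 + 14 days = Sep 9, 2028.
The last day of the revision period: 5 calendar days after Sep 9, 2028 is Sep 14, 2028.
The date termination becomes effective: Sep 14, 2028 + 14 days = Sep 28, 2028.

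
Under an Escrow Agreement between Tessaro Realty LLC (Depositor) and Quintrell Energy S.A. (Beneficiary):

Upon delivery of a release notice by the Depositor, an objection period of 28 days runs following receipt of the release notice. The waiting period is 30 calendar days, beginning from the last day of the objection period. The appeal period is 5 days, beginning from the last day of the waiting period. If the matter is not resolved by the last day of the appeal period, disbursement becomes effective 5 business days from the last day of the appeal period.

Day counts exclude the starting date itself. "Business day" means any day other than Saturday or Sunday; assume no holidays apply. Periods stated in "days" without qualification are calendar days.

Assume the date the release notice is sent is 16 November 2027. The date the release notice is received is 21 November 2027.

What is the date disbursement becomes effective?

The last day of the objection period: 21 November 2027 + 28 days = 19 December 2027.
The last day of the waiting period: 19 December 2027 + 30 days = 18 January 2028.
Adding 5 calendar days to 18 January 2028 gives 23 January 2028, which is the last day of the appeal period.
The date disbursement becomes effective: counting 5 business days from Sunday, 23 January 2028 (Jan 24, Jan 25, Jan 26, Jan 27, Jan 28, skipping weekends) reaches Friday, 28 January 2028.

28 January 2028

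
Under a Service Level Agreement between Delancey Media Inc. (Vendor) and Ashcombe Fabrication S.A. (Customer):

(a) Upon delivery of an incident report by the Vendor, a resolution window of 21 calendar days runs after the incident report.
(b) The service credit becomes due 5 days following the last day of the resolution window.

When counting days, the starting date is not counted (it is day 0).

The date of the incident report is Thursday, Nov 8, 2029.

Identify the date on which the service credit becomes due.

Adding 21 calendar days to Nov 8, 2029 gives Nov 29, 2029, which is the last day of the resolution window.
Adding 5 calendar days to Nov 29, 2029 gives Dec 4, 2029, which is the date on which the service credit becomes due.

Dec 4, 2029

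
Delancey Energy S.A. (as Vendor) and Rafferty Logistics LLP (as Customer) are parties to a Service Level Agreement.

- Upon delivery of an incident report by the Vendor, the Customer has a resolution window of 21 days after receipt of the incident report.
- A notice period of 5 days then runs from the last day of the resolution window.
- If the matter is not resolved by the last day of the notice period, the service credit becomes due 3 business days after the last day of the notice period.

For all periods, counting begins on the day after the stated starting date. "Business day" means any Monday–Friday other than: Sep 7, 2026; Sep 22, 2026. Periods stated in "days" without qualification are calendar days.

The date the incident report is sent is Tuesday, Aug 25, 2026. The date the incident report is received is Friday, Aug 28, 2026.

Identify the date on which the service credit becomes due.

Sep 28, 2026

The last day of the resolution window: Aug 28, 2026 + 21 days = Sep 18, 2026.
The last day of the notice period: Sep 18, 2026 + 5 days = Sep 23, 2026.
The date on which the service credit becomes due: counting 3 business days from Wednesday, Sep 23, 2026 (Sep 24, Sep 25, Sep 28, skipping weekends) reaches Monday, Sep 28, 2026.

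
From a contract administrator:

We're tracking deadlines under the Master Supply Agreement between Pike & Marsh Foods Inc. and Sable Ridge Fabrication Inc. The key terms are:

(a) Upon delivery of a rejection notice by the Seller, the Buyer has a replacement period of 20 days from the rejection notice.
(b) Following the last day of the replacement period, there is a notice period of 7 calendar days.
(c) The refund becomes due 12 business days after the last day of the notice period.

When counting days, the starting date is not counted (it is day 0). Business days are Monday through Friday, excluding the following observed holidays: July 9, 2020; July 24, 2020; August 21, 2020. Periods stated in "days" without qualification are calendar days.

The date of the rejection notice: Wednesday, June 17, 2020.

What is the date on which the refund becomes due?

The last day of the replacement period: 20 calendar days after June 17, 2020 is July 7, 2020.
Adding 7 calendar days to July 7, 2020 gives July 14, 2020, which is the last day of the notice period.
From Tuesday, July 14, 2020, 12 business days (Jul 15, Jul 16, Jul 17, Jul 20, …, Jul 29, Jul 30, Jul 31, skipping weekends and the listed holiday on Jul 24) brings us to Friday, July 31, 2020, which is the date on which the refund becomes due.

July 31, 2020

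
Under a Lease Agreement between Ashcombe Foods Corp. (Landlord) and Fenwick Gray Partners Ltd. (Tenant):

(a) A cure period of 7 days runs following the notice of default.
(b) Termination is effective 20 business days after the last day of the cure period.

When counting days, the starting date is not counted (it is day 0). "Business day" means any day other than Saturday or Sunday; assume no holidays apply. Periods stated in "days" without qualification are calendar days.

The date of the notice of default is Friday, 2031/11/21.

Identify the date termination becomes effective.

Adding 7 calendar days to 2031/11/21 gives 2031/11/28, which is the last day of the cure period.
The date termination becomes effective: 20 business days after Friday, 2031/11/28, skipping weekends — Dec 1, Dec 2, Dec 3, Dec 4, …, Dec 24, Dec 25, Dec 26 — lands on Friday, 2031/12/26.

2031/12/26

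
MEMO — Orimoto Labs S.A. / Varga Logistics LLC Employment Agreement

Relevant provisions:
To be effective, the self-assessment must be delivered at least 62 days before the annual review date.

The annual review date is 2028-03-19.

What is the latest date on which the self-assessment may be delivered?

Counting back 62 calendar days from 2028-03-19 gives 2028-01-17.

2028-01-17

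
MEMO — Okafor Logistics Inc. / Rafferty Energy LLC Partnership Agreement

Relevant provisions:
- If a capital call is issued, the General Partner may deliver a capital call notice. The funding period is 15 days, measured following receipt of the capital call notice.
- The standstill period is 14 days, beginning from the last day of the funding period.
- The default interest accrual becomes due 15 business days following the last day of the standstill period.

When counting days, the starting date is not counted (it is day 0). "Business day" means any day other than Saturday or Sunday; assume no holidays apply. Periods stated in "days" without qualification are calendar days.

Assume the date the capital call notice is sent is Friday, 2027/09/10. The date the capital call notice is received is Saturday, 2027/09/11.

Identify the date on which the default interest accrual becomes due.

2027/10/29

Adding 15 calendar days to 2027/09/11 gives 2027/09/26, which is the last day of the funding period.
Adding 14 calendar days to 2027/09/26 gives 2027/10/10, which is the last day of the standstill period.
The date on which the default interest accrual becomes due: counting 15 business days from Sunday, 2027/10/10 (Oct 11, Oct 12, Oct 13, Oct 14, …, Oct 27, Oct 28, Oct 29, skipping weekends) reaches Friday, 2027/10/29.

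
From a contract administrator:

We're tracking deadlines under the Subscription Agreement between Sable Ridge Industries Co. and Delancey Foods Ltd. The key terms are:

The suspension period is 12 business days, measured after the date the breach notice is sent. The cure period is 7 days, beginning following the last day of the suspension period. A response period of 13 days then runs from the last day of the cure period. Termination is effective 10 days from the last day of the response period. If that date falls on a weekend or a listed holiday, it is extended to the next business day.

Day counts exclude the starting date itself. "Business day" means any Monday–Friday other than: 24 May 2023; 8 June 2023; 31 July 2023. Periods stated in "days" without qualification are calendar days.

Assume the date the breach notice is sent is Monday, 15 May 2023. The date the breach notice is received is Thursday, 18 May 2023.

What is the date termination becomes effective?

The last day of the suspension period: counting 12 business days from Monday, 15 May 2023 (May 16, May 17, May 18, May 19, …, May 30, May 31, Jun 1, skipping weekends and the listed holiday on May 24) reaches Thursday, 1 June 2023.
The last day of the cure period: 1 June 2023 + 7 days = 8 June 2023.
Adding 13 calendar days to 8 June 2023 gives 21 June 2023, which is the last day of the response period.
The date termination becomes effective: 21 June 2023 + 10 days = 1 July 2023. That falls on a Saturday, so it rolls to the next business day, Monday, 3 July 2023.

3 July 2023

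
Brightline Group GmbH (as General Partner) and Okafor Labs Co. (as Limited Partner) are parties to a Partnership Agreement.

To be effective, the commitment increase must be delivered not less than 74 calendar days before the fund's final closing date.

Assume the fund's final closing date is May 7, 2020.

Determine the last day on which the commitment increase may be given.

Feb 23, 2020

May 7, 2020 minus 74 days is Feb 23, 2020.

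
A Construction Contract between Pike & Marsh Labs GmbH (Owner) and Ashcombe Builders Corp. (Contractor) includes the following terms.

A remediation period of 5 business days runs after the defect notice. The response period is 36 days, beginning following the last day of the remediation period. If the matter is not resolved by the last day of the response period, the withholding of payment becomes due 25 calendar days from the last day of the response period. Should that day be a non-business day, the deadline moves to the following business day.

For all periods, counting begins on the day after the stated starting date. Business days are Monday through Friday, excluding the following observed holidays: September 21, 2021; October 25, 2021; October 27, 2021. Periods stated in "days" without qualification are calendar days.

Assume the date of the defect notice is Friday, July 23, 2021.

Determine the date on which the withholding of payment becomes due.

The last day of the remediation period: counting 5 business days from Friday, July 23, 2021 (Jul 26, Jul 27, Jul 28, Jul 29, Jul 30, skipping weekends) reaches Friday, July 30, 2021.
Adding 36 calendar days to July 30, 2021 gives September 4, 2021, which is the last day of the response period.
Adding 25 calendar days to September 4, 2021 gives September 29, 2021, which is the date on which the withholding of payment becomes due. September 29, 2021 is a Wednesday and is not a listed holiday, so no roll-forward applies.

September 29, 2021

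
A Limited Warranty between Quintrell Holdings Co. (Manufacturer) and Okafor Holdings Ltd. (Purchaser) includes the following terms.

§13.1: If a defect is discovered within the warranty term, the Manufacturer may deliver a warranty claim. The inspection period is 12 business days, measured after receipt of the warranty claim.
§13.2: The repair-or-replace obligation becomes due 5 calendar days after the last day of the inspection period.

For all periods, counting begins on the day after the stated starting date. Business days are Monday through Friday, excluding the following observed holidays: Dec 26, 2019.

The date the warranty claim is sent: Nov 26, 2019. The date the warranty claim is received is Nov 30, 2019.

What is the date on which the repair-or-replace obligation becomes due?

From Saturday, Nov 30, 2019, 12 business days (Dec 2, Dec 3, Dec 4, Dec 5, …, Dec 13, Dec 16, Dec 17, skipping weekends) brings us to Tuesday, Dec 17, 2019, which is the last day of the inspection period.
The date on which the repair-or-replace obligation becomes due: 5 calendar days after Dec 17, 2019 is Dec 22, 2019.

Dec 22, 2019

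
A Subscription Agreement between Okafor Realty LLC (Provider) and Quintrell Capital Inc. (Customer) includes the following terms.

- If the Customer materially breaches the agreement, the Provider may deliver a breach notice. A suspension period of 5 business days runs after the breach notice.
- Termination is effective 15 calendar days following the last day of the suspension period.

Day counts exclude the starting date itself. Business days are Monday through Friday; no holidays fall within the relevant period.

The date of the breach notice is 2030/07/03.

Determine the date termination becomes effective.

The last day of the suspension period: 5 business days after Wednesday, 2030/07/03, skipping weekends — Jul 4, Jul 5, Jul 8, Jul 9, Jul 10 — lands on Wednesday, 2030/07/10.
Adding 15 calendar days to 2030/07/10 gives 2030/07/25, which is the date termination becomes effective.

2030/07/25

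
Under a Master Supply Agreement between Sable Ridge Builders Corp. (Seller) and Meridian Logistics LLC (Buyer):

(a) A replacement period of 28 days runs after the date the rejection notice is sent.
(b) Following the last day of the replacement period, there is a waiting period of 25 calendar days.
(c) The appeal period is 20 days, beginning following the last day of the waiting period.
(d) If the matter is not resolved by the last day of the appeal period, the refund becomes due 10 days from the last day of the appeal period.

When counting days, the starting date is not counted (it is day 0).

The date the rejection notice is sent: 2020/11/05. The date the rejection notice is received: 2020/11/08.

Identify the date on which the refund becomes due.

2021/01/27

The last day of the replacement period: 2020/11/05 + 28 days = 2020/12/03.
The last day of the waiting period: 2020/12/03 + 25 days = 2020/12/28.
Adding 20 calendar days to 2020/12/28 gives 2021/01/17, which is the last day of the appeal period.
The date on which the refund becomes due: 2021/01/17 + 10 days = 2021/01/27.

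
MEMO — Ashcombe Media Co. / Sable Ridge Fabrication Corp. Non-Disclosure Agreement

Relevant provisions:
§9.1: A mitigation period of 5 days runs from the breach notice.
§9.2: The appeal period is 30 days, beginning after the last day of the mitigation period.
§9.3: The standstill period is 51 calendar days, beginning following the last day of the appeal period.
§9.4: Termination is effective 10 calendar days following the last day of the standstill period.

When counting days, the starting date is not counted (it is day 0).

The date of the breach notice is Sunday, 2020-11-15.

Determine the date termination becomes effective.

2021-02-19

The last day of the mitigation period: 5 calendar days after 2020-11-15 is 2020-11-20.
Adding 30 calendar days to 2020-11-20 gives 2020-12-20, which is the last day of the appeal period.
The last day of the standstill period: 51 calendar days after 2020-12-20 is 2021-02-09.
The date termination becomes effective: 10 calendar days after 2021-02-09 is 2021-02-19.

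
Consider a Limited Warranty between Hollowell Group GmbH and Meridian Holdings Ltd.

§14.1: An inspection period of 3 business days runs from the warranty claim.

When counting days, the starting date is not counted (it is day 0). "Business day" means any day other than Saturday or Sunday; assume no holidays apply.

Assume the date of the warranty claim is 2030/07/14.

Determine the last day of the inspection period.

From Sunday, 2030/07/14, 3 business days (Jul 15, Jul 16, Jul 17, skipping weekends) brings us to Wednesday, 2030/07/17, which is the last day of the inspection period.

2030/07/17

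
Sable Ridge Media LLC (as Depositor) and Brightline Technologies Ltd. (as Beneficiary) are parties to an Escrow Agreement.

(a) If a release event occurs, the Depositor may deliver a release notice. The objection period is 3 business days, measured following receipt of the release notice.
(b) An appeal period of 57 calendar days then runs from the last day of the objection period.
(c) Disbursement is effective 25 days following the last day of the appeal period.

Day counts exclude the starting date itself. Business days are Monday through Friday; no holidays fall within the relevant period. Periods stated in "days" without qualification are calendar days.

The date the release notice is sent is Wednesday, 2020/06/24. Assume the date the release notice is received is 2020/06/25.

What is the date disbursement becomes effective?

2020/09/20

The last day of the objection period: 3 business days after Thursday, 2020/06/25, skipping weekends — Jun 26, Jun 29, Jun 30 — lands on Tuesday, 2020/06/30.
Adding 57 calendar days to 2020/06/30 gives 2020/08/26, which is the last day of the appeal period.
Adding 25 calendar days to 2020/08/26 gives 2020/09/20, which is the date disbursement becomes effective.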